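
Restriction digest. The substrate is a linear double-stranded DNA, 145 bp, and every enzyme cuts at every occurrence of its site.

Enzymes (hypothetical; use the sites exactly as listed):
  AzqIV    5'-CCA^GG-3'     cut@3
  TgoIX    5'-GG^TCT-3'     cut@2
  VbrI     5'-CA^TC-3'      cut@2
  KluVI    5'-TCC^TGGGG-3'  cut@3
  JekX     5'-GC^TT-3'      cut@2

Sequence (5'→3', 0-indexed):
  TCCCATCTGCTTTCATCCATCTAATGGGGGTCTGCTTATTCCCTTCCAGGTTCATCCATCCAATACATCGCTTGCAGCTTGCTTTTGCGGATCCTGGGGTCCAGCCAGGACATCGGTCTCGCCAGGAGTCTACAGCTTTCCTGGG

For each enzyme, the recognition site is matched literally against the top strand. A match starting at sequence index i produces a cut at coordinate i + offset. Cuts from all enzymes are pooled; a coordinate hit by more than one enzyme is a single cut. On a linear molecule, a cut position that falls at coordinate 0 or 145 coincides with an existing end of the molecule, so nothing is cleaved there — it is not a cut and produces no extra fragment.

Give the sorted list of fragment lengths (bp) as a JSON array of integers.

[4,4,4,4,4,5,5,5,5,5,6,7,8,9,9,11,12,12,13,13]

Scan for sites:
  AzqIV (CCAGG, off=3): starts [45, 104, 121] → cuts [48, 107, 124]
  TgoIX (GGTCT, off=2): starts [28, 114] → cuts [30, 116]
  VbrI (CATC, off=2): starts [3, 13, 17, 52, 56, 65, 110] → cuts [5, 15, 19, 54, 58, 67, 112]
  KluVI (TCCTGGGG, off=3): starts [91] → cuts [94]
  JekX (GCTT, off=2): starts [8, 33, 69, 76, 80, 134] → cuts [10, 35, 71, 78, 82, 136]

Pooled cuts: [5, 10, 15, 19, 30, 35, 48, 54, 58, 67, 71, 78, 82, 94, 107, 112, 116, 124, 136]

Fragments:
  [0,5): 5 bp
  [5,10): 5 bp
  [10,15): 5 bp
  [15,19): 4 bp
  [19,30): 11 bp
  [30,35): 5 bp
  [35,48): 13 bp
  [48,54): 6 bp
  [54,58): 4 bp
  [58,67): 9 bp
  [67,71): 4 bp
  [71,78): 7 bp
  [78,82): 4 bp
  [82,94): 12 bp
  [94,107): 13 bp
  [107,112): 5 bp
  [112,116): 4 bp
  [116,124): 8 bp
  [124,136): 12 bp
  [136,145): 9 bp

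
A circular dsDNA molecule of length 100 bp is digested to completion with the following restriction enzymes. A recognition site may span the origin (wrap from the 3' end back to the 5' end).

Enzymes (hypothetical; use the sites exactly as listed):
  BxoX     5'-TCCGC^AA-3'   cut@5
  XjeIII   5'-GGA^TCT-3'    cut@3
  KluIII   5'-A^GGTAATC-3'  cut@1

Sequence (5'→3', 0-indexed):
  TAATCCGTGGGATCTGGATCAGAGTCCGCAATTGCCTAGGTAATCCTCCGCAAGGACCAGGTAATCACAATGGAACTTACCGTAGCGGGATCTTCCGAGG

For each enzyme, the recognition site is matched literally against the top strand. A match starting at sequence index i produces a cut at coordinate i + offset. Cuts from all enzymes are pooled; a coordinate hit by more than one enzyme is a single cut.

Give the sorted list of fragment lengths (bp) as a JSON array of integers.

[8,8,9,13,14,17,31]

Scan for sites:
  BxoX TCCGCAA/5: at [24, 46] ⇒ [29, 51]
  XjeIII GGATCT/3: at [9, 87] ⇒ [12, 90]
  KluIII AGGTAATC/1: at [37, 58, 97] ⇒ [38, 59, 98]

All cut coordinates (distinct, sorted): [12, 29, 38, 51, 59, 90, 98]

Fragments:
  12→29: 17 bp
  29→38: 9 bp
  38→51: 13 bp
  51→59: 8 bp
  59→90: 31 bp
  90→98: 8 bp
  98→12 (wrap): 100-98+12 = 14 bp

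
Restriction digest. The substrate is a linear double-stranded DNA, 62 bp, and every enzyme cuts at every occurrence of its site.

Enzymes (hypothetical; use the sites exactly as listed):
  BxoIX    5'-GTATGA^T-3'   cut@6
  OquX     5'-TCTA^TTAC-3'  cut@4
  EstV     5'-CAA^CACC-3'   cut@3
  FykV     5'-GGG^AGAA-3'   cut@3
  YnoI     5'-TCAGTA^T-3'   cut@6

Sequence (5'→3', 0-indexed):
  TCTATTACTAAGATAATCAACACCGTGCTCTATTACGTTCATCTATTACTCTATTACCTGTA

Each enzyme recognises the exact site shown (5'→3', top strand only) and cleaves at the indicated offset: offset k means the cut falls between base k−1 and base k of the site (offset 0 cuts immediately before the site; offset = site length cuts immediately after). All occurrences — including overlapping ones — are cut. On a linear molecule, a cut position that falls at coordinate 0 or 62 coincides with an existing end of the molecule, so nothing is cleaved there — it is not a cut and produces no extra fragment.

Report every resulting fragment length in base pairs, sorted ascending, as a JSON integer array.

[4,8,9,12,13,16]

Site scan:
  BxoIX (GTATGAT, off=6): no sites
  OquX (TCTATTAC, off=4): starts [0, 28, 41, 49] → cuts [4, 32, 45, 53]
  EstV (CAACACC, off=3): starts [17] → cuts [20]
  FykV (GGGAGAA, off=3): no sites
  YnoI (TCAGTAT, off=6): no sites

All cut coordinates (distinct, sorted): [4, 20, 32, 45, 53]

Fragments:
  [0,4): 4 bp
  [4,20): 16 bp
  [20,32): 12 bp
  [32,45): 13 bp
  [45,53): 8 bp
  [53,62): 9 bp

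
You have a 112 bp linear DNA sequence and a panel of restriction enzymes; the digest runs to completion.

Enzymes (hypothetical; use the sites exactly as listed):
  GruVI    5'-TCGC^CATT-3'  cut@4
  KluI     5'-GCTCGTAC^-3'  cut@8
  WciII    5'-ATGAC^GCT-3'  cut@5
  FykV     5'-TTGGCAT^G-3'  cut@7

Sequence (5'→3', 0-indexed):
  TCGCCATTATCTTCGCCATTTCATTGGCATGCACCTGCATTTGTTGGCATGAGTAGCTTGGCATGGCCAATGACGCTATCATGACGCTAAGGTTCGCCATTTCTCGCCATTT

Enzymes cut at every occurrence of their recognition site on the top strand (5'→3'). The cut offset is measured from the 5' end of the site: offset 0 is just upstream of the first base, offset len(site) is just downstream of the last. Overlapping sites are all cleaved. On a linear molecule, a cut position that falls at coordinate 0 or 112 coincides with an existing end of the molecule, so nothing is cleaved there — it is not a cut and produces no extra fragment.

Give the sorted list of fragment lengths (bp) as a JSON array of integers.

[4,5,10,10,11,12,12,14,14,20]

Scan for sites:
  GruVI TCGCCATT/4: at [0, 12, 93, 103] ⇒ [4, 16, 97, 107]
  KluI (GCTCGTAC, off=8): no sites
  WciII ATGACGCT/5: at [69, 80] ⇒ [74, 85]
  FykV TTGGCATG/7: at [23, 43, 57] ⇒ [30, 50, 64]

Pooled cuts: [4, 16, 30, 50, 64, 74, 85, 97, 107]

Fragments:
  [0,4): 4 bp
  [4,16): 12 bp
  [16,30): 14 bp
  [30,50): 20 bp
  [50,64): 14 bp
  [64,74): 10 bp
  [74,85): 11 bp
  [85,97): 12 bp
  [97,107): 10 bp
  [107,112): 5 bp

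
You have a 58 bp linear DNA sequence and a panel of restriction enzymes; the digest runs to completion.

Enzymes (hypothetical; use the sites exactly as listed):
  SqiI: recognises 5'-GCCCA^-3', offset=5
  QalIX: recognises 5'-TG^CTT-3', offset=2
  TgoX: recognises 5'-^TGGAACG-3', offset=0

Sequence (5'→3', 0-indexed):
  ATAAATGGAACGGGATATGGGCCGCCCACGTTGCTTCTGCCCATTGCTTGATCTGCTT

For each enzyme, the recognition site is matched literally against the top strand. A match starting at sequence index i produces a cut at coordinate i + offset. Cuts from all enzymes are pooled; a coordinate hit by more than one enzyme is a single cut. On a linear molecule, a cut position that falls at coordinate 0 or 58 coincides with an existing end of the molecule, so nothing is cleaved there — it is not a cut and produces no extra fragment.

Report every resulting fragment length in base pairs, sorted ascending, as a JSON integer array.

[3,3,5,5,9,10,23]

Site scan:
  SqiI GCCCA/5: at [23, 38] ⇒ [28, 43]
  QalIX TGCTT/2: at [31, 44, 53] ⇒ [33, 46, 55]
  TgoX TGGAACG/0: at [5] ⇒ [5]

All cut coordinates (distinct, sorted): [5, 28, 33, 43, 46, 55]

Fragment lengths:
  [0,5): 5 bp
  [5,28): 23 bp
  [28,33): 5 bp
  [33,43): 10 bp
  [43,46): 3 bp
  [46,55): 9 bp
  [55,58): 3 bp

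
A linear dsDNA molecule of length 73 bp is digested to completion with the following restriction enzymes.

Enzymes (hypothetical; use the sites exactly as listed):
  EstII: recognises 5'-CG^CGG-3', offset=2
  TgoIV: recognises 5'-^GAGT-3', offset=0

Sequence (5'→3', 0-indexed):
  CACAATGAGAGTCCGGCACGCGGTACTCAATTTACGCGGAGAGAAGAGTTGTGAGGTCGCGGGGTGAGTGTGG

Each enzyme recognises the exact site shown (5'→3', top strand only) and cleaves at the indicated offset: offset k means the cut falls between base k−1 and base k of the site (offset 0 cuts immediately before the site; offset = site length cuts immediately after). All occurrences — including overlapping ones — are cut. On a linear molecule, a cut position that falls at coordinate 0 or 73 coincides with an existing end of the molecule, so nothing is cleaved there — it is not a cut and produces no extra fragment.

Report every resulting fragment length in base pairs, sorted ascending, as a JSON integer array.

[6,8,8,9,12,14,16]

Scan for sites:
  EstII CGCGG/2: at [18, 34, 57] ⇒ [20, 36, 59]
  TgoIV GAGT/0: at [8, 45, 65] ⇒ [8, 45, 65]

All cut coordinates (distinct, sorted): [8, 20, 36, 45, 59, 65]

Fragments:
  [0,8): 8 bp
  [8,20): 12 bp
  [20,36): 16 bp
  [36,45): 9 bp
  [45,59): 14 bp
  [59,65): 6 bp
  [65,73): 8 bp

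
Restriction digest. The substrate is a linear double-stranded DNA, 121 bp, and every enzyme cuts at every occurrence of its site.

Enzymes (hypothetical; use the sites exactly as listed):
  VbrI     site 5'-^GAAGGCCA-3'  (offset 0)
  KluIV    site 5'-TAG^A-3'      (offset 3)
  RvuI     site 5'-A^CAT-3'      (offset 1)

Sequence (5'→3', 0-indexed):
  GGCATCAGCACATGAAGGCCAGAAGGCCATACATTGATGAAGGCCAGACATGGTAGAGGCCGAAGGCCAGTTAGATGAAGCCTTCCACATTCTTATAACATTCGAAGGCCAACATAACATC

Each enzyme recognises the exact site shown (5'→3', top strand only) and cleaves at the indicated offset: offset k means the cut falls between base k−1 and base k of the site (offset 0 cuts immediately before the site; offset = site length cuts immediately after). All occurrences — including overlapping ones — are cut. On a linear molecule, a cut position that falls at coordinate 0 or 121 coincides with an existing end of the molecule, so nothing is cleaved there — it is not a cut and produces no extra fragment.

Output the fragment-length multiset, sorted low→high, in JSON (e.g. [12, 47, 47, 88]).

Per-enzyme occurrences:
  VbrI GAAGGCCA/0: at [13, 21, 38, 61, 103] ⇒ [13, 21, 38, 61, 103]
  KluIV TAGA/3: at [53, 71] ⇒ [56, 74]
  RvuI ACAT/1: at [9, 30, 47, 86, 97, 111, 116] ⇒ [10, 31, 48, 87, 98, 112, 117]

All cut coordinates (distinct, sorted): [10, 13, 21, 31, 38, 48, 56, 61, 74, 87, 98, 103, 112, 117]

Fragment lengths:
  [0,10): 10 bp
  [10,13): 3 bp
  [13,21): 8 bp
  [21,31): 10 bp
  [31,38): 7 bp
  [38,48): 10 bp
  [48,56): 8 bp
  [56,61): 5 bp
  [61,74): 13 bp
  [74,87): 13 bp
  [87,98): 11 bp
  [98,103): 5 bp
  [103,112): 9 bp
  [112,117): 5 bp
  [117,121): 4 bp

[3,4,5,5,5,7,8,8,9,10,10,10,11,13,13]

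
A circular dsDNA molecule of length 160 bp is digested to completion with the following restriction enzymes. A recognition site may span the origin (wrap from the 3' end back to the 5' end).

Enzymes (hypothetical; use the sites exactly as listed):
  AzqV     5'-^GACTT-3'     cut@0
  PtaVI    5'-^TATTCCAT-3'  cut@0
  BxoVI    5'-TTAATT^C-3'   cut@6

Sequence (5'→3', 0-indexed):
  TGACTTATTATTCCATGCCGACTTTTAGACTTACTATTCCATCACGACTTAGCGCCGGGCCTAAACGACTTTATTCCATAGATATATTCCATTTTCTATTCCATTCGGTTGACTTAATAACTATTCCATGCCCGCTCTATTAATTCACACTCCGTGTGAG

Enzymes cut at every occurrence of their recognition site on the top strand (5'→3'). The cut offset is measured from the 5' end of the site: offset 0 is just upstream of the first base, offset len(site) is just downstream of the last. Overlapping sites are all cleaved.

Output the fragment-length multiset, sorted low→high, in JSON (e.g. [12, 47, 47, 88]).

Per-enzyme occurrences:
  AzqV GACTT/0: at [1, 19, 27, 45, 66, 110] ⇒ [1, 19, 27, 45, 66, 110]
  PtaVI TATTCCAT/0: at [8, 34, 71, 84, 96, 121] ⇒ [8, 34, 71, 84, 96, 121]
  BxoVI TTAATTC/6: at [139] ⇒ [145]

Pooled cuts: [1, 8, 19, 27, 34, 45, 66, 71, 84, 96, 110, 121, 145]

Fragments:
  1→8: 7 bp
  8→19: 11 bp
  19→27: 8 bp
  27→34: 7 bp
  34→45: 11 bp
  45→66: 21 bp
  66→71: 5 bp
  71→84: 13 bp
  84→96: 12 bp
  96→110: 14 bp
  110→121: 11 bp
  121→145: 24 bp
  145→1 (wrap): 160-145+1 = 16 bp

[5,7,7,8,11,11,11,12,13,14,16,21,24]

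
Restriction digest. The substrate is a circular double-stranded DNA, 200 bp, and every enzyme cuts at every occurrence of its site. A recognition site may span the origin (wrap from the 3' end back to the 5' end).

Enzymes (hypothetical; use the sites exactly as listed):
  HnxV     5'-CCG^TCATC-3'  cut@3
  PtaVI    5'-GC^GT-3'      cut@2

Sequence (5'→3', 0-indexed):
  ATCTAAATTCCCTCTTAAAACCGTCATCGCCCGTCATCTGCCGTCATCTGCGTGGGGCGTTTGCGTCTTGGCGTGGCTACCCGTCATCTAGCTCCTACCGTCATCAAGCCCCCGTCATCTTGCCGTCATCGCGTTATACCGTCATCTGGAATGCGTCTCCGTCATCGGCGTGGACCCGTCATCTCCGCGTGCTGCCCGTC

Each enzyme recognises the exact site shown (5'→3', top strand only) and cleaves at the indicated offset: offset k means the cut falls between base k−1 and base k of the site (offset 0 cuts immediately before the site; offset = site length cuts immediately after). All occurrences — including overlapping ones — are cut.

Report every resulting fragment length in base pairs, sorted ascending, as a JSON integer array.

[6,7,7,7,8,8,8,9,9,10,10,10,10,11,11,13,14,17,25]

Site scan:
  HnxV (CCGTCATC, off=3): starts [20, 30, 40, 80, 97, 111, 122, 138, 158, 175, 195] → cuts [23, 33, 43, 83, 100, 114, 125, 141, 161, 178, 198]
  PtaVI (GCGT, off=2): starts [49, 56, 62, 70, 130, 152, 167, 186] → cuts [51, 58, 64, 72, 132, 154, 169, 188]

All cut coordinates (distinct, sorted): [23, 33, 43, 51, 58, 64, 72, 83, 100, 114, 125, 132, 141, 154, 161, 169, 178, 188, 198]

Fragments:
  23→33: 10 bp
  33→43: 10 bp
  43→51: 8 bp
  51→58: 7 bp
  58→64: 6 bp
  64→72: 8 bp
  72→83: 11 bp
  83→100: 17 bp
  100→114: 14 bp
  114→125: 11 bp
  125→132: 7 bp
  132→141: 9 bp
  141→154: 13 bp
  154→161: 7 bp
  161→169: 8 bp
  169→178: 9 bp
  178→188: 10 bp
  188→198: 10 bp
  198→23 (wrap): 200-198+23 = 25 bp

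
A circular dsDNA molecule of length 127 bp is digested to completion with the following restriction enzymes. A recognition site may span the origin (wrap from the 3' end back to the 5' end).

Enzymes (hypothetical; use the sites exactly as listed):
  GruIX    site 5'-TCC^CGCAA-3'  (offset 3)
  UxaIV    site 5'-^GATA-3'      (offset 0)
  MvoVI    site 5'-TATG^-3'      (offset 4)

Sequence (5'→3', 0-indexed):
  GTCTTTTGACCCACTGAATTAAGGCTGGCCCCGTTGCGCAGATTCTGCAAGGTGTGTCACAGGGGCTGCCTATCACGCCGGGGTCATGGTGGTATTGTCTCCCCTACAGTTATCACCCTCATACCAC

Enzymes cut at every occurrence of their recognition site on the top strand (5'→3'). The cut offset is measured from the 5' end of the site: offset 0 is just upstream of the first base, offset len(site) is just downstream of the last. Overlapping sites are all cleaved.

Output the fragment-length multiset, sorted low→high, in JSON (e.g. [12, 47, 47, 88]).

Site scan:
  GruIX (TCCCGCAA, off=3): no sites
  UxaIV (GATA, off=0): no sites
  MvoVI (TATG, off=4): no sites

All cut coordinates (distinct, sorted): ∅

Fragment lengths:
  no cuts → one circular fragment of 127 bp

[127]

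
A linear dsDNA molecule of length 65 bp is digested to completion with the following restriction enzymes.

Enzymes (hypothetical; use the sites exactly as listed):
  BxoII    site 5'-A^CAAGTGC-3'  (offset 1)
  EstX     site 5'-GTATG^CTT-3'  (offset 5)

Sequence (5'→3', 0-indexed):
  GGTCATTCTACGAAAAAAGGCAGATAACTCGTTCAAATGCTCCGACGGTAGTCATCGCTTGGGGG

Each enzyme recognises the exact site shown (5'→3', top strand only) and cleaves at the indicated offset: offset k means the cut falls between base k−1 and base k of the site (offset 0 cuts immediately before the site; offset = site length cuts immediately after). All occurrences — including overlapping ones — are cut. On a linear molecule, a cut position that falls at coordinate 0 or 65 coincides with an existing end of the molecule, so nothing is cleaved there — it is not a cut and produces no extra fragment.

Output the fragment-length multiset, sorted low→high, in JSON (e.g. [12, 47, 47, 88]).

[65]

Per-enzyme occurrences:
  BxoII (ACAAGTGC, off=1): no sites
  EstX (GTATGCTT, off=5): no sites

All cut coordinates (distinct, sorted): ∅

Fragment lengths:
  no cuts → one linear fragment of 65 bp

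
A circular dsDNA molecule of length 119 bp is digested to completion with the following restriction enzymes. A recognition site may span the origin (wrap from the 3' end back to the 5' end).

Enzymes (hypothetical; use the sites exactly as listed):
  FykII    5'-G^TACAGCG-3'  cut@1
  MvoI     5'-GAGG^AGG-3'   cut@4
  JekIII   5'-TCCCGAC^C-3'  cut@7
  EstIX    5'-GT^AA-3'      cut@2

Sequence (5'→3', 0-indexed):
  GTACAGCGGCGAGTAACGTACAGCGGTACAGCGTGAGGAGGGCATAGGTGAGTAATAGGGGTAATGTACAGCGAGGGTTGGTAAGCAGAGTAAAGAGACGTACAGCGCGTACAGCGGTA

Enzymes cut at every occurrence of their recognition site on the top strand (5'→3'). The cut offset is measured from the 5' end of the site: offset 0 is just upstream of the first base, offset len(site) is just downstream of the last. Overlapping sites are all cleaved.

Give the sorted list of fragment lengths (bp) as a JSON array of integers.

Scan for sites:
  FykII (GTACAGCG, off=1): starts [0, 17, 25, 65, 99, 108] → cuts [1, 18, 26, 66, 100, 109]
  MvoI (GAGGAGG, off=4): starts [34] → cuts [38]
  JekIII (TCCCGACC, off=7): no sites
  EstIX (GTAA, off=2): starts [12, 51, 60, 80, 89] → cuts [14, 53, 62, 82, 91]

All cut coordinates (distinct, sorted): [1, 14, 18, 26, 38, 53, 62, 66, 82, 91, 100, 109]

Fragment lengths:
  1→14: 13 bp
  14→18: 4 bp
  18→26: 8 bp
  26→38: 12 bp
  38→53: 15 bp
  53→62: 9 bp
  62→66: 4 bp
  66→82: 16 bp
  82→91: 9 bp
  91→100: 9 bp
  100→109: 9 bp
  109→1 (wrap): 119-109+1 = 11 bp

[4,4,8,9,9,9,9,11,12,13,15,16]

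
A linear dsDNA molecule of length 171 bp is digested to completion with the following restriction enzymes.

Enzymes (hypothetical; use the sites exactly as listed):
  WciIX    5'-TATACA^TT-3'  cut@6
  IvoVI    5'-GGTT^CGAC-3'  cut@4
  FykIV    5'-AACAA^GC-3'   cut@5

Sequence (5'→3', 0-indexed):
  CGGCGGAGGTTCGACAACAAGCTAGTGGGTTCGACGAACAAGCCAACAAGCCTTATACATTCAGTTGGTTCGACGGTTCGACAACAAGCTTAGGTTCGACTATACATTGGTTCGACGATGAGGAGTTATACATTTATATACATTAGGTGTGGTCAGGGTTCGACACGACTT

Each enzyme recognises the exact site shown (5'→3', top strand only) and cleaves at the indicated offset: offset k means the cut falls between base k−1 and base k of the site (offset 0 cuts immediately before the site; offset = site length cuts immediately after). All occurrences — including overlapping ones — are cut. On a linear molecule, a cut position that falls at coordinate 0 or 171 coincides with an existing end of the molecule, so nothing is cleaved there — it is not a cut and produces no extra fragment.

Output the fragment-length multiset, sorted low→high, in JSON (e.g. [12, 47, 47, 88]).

[6,8,8,9,9,9,10,10,10,10,11,11,11,11,18,20]

Per-enzyme occurrences:
  WciIX TATACATT/6: at [53, 100, 126, 136] ⇒ [59, 106, 132, 142]
  IvoVI GGTTCGAC/4: at [7, 27, 66, 74, 92, 108, 156] ⇒ [11, 31, 70, 78, 96, 112, 160]
  FykIV AACAAGC/5: at [15, 36, 44, 82] ⇒ [20, 41, 49, 87]

Pooled cuts: [11, 20, 31, 41, 49, 59, 70, 78, 87, 96, 106, 112, 132, 142, 160]

Fragment lengths:
  [0,11): 11 bp
  [11,20): 9 bp
  [20,31): 11 bp
  [31,41): 10 bp
  [41,49): 8 bp
  [49,59): 10 bp
  [59,70): 11 bp
  [70,78): 8 bp
  [78,87): 9 bp
  [87,96): 9 bp
  [96,106): 10 bp
  [106,112): 6 bp
  [112,132): 20 bp
  [132,142): 10 bp
  [142,160): 18 bp
  [160,171): 11 bp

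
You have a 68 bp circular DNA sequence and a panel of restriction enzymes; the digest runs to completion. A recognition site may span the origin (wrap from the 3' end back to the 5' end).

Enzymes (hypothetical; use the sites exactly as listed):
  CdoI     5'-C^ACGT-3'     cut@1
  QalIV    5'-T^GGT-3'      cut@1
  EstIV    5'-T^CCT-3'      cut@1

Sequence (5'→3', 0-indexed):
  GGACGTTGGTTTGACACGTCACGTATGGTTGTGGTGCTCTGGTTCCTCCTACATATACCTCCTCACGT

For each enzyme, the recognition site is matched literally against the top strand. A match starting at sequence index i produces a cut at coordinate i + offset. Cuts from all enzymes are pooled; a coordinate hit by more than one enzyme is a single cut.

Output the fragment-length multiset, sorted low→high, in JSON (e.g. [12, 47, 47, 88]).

Scan for sites:
  CdoI CACGT/1: at [14, 19, 63] ⇒ [15, 20, 64]
  QalIV TGGT/1: at [6, 25, 31, 39] ⇒ [7, 26, 32, 40]
  EstIV TCCT/1: at [43, 46, 59] ⇒ [44, 47, 60]

Pooled cuts: [7, 15, 20, 26, 32, 40, 44, 47, 60, 64]

Fragments:
  7→15: 8 bp
  15→20: 5 bp
  20→26: 6 bp
  26→32: 6 bp
  32→40: 8 bp
  40→44: 4 bp
  44→47: 3 bp
  47→60: 13 bp
  60→64: 4 bp
  64→7 (wrap): 68-64+7 = 11 bp

[3,4,4,5,6,6,8,8,11,13]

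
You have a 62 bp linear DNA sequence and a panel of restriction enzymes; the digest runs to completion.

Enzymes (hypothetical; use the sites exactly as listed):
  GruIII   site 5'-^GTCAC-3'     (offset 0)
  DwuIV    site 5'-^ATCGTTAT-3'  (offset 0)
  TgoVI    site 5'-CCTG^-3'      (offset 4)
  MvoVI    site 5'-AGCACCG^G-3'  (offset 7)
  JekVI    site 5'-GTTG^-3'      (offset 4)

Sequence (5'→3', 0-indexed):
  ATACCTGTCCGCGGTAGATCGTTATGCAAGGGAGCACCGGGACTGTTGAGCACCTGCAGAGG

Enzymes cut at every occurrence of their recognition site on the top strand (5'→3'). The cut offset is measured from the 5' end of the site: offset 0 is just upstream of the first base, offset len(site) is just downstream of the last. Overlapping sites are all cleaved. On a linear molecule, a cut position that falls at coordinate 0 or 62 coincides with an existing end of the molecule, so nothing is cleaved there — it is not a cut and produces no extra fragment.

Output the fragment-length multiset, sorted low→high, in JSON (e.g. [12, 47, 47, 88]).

[6,7,8,9,10,22]

Scan for sites:
  GruIII (GTCAC, off=0): no sites
  DwuIV (ATCGTTAT, off=0): starts [17] → cuts [17]
  TgoVI (CCTG, off=4): starts [3, 52] → cuts [7, 56]
  MvoVI (AGCACCGG, off=7): starts [32] → cuts [39]
  JekVI (GTTG, off=4): starts [44] → cuts [48]

Pooled cuts: [7, 17, 39, 48, 56]

Fragments:
  [0,7): 7 bp
  [7,17): 10 bp
  [17,39): 22 bp
  [39,48): 9 bp
  [48,56): 8 bp
  [56,62): 6 bp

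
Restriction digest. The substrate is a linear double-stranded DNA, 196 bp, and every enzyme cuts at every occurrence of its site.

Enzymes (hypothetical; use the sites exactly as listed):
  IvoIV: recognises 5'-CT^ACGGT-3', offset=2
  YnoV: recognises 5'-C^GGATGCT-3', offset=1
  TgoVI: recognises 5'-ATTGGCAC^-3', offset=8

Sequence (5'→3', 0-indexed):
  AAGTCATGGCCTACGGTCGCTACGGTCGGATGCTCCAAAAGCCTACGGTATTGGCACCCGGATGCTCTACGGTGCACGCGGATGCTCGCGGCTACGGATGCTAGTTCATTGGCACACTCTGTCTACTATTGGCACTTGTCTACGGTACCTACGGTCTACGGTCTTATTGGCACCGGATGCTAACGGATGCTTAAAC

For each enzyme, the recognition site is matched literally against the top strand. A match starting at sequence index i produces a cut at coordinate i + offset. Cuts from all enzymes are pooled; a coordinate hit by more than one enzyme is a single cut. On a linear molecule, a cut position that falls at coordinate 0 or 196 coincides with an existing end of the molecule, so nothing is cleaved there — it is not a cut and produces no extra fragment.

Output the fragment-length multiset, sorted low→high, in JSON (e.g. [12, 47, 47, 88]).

[1,2,6,6,7,9,9,9,10,11,12,12,13,16,16,17,20,20]

Scan for sites:
  IvoIV (CTACGGT, off=2): starts [10, 19, 42, 66, 139, 148, 155] → cuts [12, 21, 44, 68, 141, 150, 157]
  YnoV (CGGATGCT, off=1): starts [26, 58, 78, 94, 173, 183] → cuts [27, 59, 79, 95, 174, 184]
  TgoVI (ATTGGCAC, off=8): starts [49, 107, 127, 165] → cuts [57, 115, 135, 173]

All cut coordinates (distinct, sorted): [12, 21, 27, 44, 57, 59, 68, 79, 95, 115, 135, 141, 150, 157, 173, 174, 184]

Fragments:
  [0,12): 12 bp
  [12,21): 9 bp
  [21,27): 6 bp
  [27,44): 17 bp
  [44,57): 13 bp
  [57,59): 2 bp
  [59,68): 9 bp
  [68,79): 11 bp
  [79,95): 16 bp
  [95,115): 20 bp
  [115,135): 20 bp
  [135,141): 6 bp
  [141,150): 9 bp
  [150,157): 7 bp
  [157,173): 16 bp
  [173,174): 1 bp
  [174,184): 10 bp
  [184,196): 12 bp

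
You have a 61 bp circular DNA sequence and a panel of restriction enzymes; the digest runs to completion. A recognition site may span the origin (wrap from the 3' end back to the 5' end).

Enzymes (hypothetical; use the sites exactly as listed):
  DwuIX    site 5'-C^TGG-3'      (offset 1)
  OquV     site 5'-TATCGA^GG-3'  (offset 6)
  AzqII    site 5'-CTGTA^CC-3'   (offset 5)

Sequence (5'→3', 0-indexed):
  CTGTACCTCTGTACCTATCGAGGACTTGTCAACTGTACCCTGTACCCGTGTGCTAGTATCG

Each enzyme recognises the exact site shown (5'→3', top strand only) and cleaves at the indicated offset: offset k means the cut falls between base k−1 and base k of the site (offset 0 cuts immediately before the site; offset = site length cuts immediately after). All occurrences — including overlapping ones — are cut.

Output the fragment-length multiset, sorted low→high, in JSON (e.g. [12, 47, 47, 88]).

Site scan:
  DwuIX (CTGG, off=1): no sites
  OquV TATCGAGG/6: at [15] ⇒ [21]
  AzqII CTGTACC/5: at [0, 8, 32, 39] ⇒ [5, 13, 37, 44]

All cut coordinates (distinct, sorted): [5, 13, 21, 37, 44]

Fragments:
  5→13: 8 bp
  13→21: 8 bp
  21→37: 16 bp
  37→44: 7 bp
  44→5 (wrap): 61-44+5 = 22 bp

[7,8,8,16,22]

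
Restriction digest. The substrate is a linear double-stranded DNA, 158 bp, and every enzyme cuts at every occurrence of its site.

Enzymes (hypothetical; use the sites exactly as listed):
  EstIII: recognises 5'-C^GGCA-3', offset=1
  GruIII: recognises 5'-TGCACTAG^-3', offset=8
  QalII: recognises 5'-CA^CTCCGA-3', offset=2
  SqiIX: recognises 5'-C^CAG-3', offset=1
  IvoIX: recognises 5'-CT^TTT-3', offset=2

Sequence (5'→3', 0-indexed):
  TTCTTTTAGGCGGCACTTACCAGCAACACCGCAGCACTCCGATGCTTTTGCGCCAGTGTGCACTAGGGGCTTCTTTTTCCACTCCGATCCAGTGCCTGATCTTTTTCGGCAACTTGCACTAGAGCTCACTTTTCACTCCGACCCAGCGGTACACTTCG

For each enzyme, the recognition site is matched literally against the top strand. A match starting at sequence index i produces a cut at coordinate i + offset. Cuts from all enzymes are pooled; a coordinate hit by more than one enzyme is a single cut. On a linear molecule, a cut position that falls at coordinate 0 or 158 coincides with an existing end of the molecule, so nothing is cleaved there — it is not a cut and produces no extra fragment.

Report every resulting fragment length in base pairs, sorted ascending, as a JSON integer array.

Scan for sites:
  EstIII CGGCA/1: at [10, 106] ⇒ [11, 107]
  GruIII TGCACTAG/8: at [58, 114] ⇒ [66, 122]
  QalII CACTCCGA/2: at [34, 79, 133] ⇒ [36, 81, 135]
  SqiIX CCAG/1: at [19, 52, 88, 142] ⇒ [20, 53, 89, 143]
  IvoIX CTTTT/2: at [2, 44, 72, 100, 128] ⇒ [4, 46, 74, 102, 130]

All cut coordinates (distinct, sorted): [4, 11, 20, 36, 46, 53, 66, 74, 81, 89, 102, 107, 122, 130, 135, 143]

Fragment lengths:
  [0,4): 4 bp
  [4,11): 7 bp
  [11,20): 9 bp
  [20,36): 16 bp
  [36,46): 10 bp
  [46,53): 7 bp
  [53,66): 13 bp
  [66,74): 8 bp
  [74,81): 7 bp
  [81,89): 8 bp
  [89,102): 13 bp
  [102,107): 5 bp
  [107,122): 15 bp
  [122,130): 8 bp
  [130,135): 5 bp
  [135,143): 8 bp
  [143,158): 15 bp

[4,5,5,7,7,7,8,8,8,8,9,10,13,13,15,15,16]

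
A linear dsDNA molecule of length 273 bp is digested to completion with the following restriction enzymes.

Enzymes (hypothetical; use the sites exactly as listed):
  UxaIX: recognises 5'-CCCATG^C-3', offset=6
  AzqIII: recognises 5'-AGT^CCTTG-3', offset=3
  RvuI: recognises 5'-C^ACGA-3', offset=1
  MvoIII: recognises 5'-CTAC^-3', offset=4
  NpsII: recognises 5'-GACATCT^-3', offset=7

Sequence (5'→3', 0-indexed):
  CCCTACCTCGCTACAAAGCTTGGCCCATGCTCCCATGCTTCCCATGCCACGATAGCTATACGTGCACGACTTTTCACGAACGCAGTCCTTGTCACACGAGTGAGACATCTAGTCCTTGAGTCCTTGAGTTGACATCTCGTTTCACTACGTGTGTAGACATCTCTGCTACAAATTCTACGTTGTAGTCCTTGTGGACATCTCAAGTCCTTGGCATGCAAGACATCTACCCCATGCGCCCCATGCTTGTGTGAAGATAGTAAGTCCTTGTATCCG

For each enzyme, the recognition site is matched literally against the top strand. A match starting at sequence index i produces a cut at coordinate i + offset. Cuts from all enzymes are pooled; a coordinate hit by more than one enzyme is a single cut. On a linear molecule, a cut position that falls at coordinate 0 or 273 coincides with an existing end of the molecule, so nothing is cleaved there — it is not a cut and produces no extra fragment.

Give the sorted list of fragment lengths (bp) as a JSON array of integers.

Per-enzyme occurrences:
  UxaIX CCCATGC/6: at [23, 31, 40, 227, 236] ⇒ [29, 37, 46, 233, 242]
  AzqIII AGTCCTTG/3: at [83, 110, 118, 183, 202, 259] ⇒ [86, 113, 121, 186, 205, 262]
  RvuI CACGA/1: at [47, 64, 74, 94] ⇒ [48, 65, 75, 95]
  MvoIII CTAC/4: at [2, 10, 144, 165, 174, 223] ⇒ [6, 14, 148, 169, 178, 227]
  NpsII GACATCT/7: at [103, 130, 155, 193, 218] ⇒ [110, 137, 162, 200, 225]

Pooled cuts: [6, 14, 29, 37, 46, 48, 65, 75, 86, 95, 110, 113, 121, 137, 148, 162, 169, 178, 186, 200, 205, 225, 227, 233, 242, 262]

Fragments:
  [0,6): 6 bp
  [6,14): 8 bp
  [14,29): 15 bp
  [29,37): 8 bp
  [37,46): 9 bp
  [46,48): 2 bp
  [48,65): 17 bp
  [65,75): 10 bp
  [75,86): 11 bp
  [86,95): 9 bp
  [95,110): 15 bp
  [110,113): 3 bp
  [113,121): 8 bp
  [121,137): 16 bp
  [137,148): 11 bp
  [148,162): 14 bp
  [162,169): 7 bp
  [169,178): 9 bp
  [178,186): 8 bp
  [186,200): 14 bp
  [200,205): 5 bp
  [205,225): 20 bp
  [225,227): 2 bp
  [227,233): 6 bp
  [233,242): 9 bp
  [242,262): 20 bp
  [262,273): 11 bp

[2,2,3,5,6,6,7,8,8,8,8,9,9,9,9,10,11,11,11,14,14,15,15,16,17,20,20]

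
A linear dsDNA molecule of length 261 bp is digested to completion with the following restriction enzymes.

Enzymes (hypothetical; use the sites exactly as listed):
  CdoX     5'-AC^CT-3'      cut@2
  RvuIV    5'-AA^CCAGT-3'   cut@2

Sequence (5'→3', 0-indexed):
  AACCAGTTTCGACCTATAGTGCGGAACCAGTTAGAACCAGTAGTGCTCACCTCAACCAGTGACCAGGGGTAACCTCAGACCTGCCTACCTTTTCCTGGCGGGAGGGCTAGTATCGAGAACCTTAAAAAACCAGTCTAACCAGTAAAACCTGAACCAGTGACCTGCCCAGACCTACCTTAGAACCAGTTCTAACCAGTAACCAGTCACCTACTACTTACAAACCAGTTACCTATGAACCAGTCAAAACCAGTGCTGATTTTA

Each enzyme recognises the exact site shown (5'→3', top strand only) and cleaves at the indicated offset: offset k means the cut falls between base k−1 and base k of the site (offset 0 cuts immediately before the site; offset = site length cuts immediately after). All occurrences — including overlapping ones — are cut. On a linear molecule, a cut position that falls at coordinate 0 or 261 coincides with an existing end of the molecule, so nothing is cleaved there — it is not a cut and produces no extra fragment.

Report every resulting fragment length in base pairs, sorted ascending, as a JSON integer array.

[2,4,5,5,7,7,7,7,8,8,8,8,9,9,10,10,10,10,10,11,13,14,14,15,18,32]

Site scan:
  CdoX ACCT/2: at [11, 48, 71, 78, 86, 118, 146, 159, 169, 173, 205, 227] ⇒ [13, 50, 73, 80, 88, 120, 148, 161, 171, 175, 207, 229]
  RvuIV AACCAGT/2: at [0, 24, 34, 53, 127, 136, 151, 180, 190, 197, 219, 234, 244] ⇒ [2, 26, 36, 55, 129, 138, 153, 182, 192, 199, 221, 236, 246]

Pooled cuts: [2, 13, 26, 36, 50, 55, 73, 80, 88, 120, 129, 138, 148, 153, 161, 171, 175, 182, 192, 199, 207, 221, 229, 236, 246]

Fragments:
  [0,2): 2 bp
  [2,13): 11 bp
  [13,26): 13 bp
  [26,36): 10 bp
  [36,50): 14 bp
  [50,55): 5 bp
  [55,73): 18 bp
  [73,80): 7 bp
  [80,88): 8 bp
  [88,120): 32 bp
  [120,129): 9 bp
  [129,138): 9 bp
  [138,148): 10 bp
  [148,153): 5 bp
  [153,161): 8 bp
  [161,171): 10 bp
  [171,175): 4 bp
  [175,182): 7 bp
  [182,192): 10 bp
  [192,199): 7 bp
  [199,207): 8 bp
  [207,221): 14 bp
  [221,229): 8 bp
  [229,236): 7 bp
  [236,246): 10 bp
  [246,261): 15 bp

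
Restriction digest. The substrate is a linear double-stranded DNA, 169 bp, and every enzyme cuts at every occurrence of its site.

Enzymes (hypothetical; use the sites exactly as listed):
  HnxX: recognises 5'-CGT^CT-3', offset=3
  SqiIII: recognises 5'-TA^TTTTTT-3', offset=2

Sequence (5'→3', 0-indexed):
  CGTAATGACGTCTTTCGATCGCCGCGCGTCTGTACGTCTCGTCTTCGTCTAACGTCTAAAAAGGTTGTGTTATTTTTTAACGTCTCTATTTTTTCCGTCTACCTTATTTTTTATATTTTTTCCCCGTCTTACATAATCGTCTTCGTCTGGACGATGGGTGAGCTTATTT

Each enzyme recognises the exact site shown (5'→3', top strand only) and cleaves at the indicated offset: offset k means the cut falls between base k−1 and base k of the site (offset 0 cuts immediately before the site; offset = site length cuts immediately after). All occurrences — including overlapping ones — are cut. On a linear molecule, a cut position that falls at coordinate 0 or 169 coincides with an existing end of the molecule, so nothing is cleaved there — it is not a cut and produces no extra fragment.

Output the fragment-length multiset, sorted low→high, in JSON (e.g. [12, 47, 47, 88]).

[5,5,6,6,7,8,8,9,10,11,11,12,13,17,18,23]

Scan for sites:
  HnxX CGTCT/3: at [8, 26, 34, 39, 45, 52, 80, 95, 124, 137, 143] ⇒ [11, 29, 37, 42, 48, 55, 83, 98, 127, 140, 146]
  SqiIII TATTTTTT/2: at [70, 86, 104, 113] ⇒ [72, 88, 106, 115]

All cut coordinates (distinct, sorted): [11, 29, 37, 42, 48, 55, 72, 83, 88, 98, 106, 115, 127, 140, 146]

Fragments:
  [0,11): 11 bp
  [11,29): 18 bp
  [29,37): 8 bp
  [37,42): 5 bp
  [42,48): 6 bp
  [48,55): 7 bp
  [55,72): 17 bp
  [72,83): 11 bp
  [83,88): 5 bp
  [88,98): 10 bp
  [98,106): 8 bp
  [106,115): 9 bp
  [115,127): 12 bp
  [127,140): 13 bp
  [140,146): 6 bp
  [146,169): 23 bp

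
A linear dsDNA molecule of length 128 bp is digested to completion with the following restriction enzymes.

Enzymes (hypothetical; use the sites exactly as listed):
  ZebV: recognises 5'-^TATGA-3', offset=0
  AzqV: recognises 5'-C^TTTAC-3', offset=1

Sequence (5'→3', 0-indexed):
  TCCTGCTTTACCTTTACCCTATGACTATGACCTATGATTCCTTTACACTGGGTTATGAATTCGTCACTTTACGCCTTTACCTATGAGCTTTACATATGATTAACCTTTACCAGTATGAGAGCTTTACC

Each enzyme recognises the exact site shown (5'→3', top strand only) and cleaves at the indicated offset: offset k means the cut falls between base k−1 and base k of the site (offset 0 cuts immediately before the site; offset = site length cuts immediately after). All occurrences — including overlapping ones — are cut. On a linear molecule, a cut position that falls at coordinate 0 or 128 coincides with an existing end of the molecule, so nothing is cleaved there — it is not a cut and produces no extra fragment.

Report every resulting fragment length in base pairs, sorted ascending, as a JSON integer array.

Per-enzyme occurrences:
  ZebV TATGA/0: at [19, 25, 32, 53, 81, 94, 113] ⇒ [19, 25, 32, 53, 81, 94, 113]
  AzqV CTTTAC/1: at [5, 11, 40, 66, 74, 87, 104, 121] ⇒ [6, 12, 41, 67, 75, 88, 105, 122]

All cut coordinates (distinct, sorted): [6, 12, 19, 25, 32, 41, 53, 67, 75, 81, 88, 94, 105, 113, 122]

Fragment lengths:
  [0,6): 6 bp
  [6,12): 6 bp
  [12,19): 7 bp
  [19,25): 6 bp
  [25,32): 7 bp
  [32,41): 9 bp
  [41,53): 12 bp
  [53,67): 14 bp
  [67,75): 8 bp
  [75,81): 6 bp
  [81,88): 7 bp
  [88,94): 6 bp
  [94,105): 11 bp
  [105,113): 8 bp
  [113,122): 9 bp
  [122,128): 6 bp

[6,6,6,6,6,6,7,7,7,8,8,9,9,11,12,14]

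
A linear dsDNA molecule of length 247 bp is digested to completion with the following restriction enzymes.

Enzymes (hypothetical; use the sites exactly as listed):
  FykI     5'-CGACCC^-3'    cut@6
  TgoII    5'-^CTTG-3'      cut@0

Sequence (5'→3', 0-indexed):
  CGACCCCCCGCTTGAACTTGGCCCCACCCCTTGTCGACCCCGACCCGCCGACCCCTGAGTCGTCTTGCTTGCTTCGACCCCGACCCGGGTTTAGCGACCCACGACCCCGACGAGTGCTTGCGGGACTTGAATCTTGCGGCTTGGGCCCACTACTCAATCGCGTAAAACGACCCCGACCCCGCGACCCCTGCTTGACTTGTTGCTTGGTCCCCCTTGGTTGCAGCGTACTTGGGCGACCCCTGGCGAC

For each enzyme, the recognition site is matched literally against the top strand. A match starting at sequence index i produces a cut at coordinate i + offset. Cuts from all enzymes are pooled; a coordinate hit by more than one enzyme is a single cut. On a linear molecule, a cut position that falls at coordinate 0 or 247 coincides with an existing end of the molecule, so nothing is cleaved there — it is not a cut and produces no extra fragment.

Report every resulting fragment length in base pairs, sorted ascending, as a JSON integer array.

Scan for sites:
  FykI (CGACCC, off=6): starts [0, 34, 40, 48, 74, 80, 94, 101, 167, 173, 181, 233] → cuts [6, 40, 46, 54, 80, 86, 100, 107, 173, 179, 187, 239]
  TgoII (CTTG, off=0): starts [10, 16, 29, 63, 67, 116, 125, 132, 139, 190, 195, 202, 212, 227] → cuts [10, 16, 29, 63, 67, 116, 125, 132, 139, 190, 195, 202, 212, 227]

Pooled cuts: [6, 10, 16, 29, 40, 46, 54, 63, 67, 80, 86, 100, 107, 116, 125, 132, 139, 173, 179, 187, 190, 195, 202, 212, 227, 239]

Fragments:
  [0,6): 6 bp
  [6,10): 4 bp
  [10,16): 6 bp
  [16,29): 13 bp
  [29,40): 11 bp
  [40,46): 6 bp
  [46,54): 8 bp
  [54,63): 9 bp
  [63,67): 4 bp
  [67,80): 13 bp
  [80,86): 6 bp
  [86,100): 14 bp
  [100,107): 7 bp
  [107,116): 9 bp
  [116,125): 9 bp
  [125,132): 7 bp
  [132,139): 7 bp
  [139,173): 34 bp
  [173,179): 6 bp
  [179,187): 8 bp
  [187,190): 3 bp
  [190,195): 5 bp
  [195,202): 7 bp
  [202,212): 10 bp
  [212,227): 15 bp
  [227,239): 12 bp
  [239,247): 8 bp

[3,4,4,5,6,6,6,6,6,7,7,7,7,8,8,8,9,9,9,10,11,12,13,13,14,15,34]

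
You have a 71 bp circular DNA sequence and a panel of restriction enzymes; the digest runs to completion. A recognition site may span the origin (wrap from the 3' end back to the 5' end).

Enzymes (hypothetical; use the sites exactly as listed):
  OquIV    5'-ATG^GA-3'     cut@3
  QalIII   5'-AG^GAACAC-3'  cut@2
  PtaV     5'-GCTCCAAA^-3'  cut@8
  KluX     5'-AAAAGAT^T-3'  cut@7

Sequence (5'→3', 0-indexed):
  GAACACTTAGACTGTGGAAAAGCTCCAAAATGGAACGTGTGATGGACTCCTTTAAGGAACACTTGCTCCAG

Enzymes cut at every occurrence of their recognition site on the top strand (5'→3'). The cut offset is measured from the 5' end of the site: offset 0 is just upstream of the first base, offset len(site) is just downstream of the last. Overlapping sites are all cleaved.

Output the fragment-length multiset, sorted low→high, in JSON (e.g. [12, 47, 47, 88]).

[3,12,12,15,29]

Site scan:
  OquIV ATGGA/3: at [29, 41] ⇒ [32, 44]
  QalIII AGGAACAC/2: at [54, 69] ⇒ [0, 56]
  PtaV GCTCCAAA/8: at [21] ⇒ [29]
  KluX (AAAAGATT, off=7): no sites

All cut coordinates (distinct, sorted): [0, 29, 32, 44, 56]

Fragment lengths:
  0→29: 29 bp
  29→32: 3 bp
  32→44: 12 bp
  44→56: 12 bp
  56→0 (wrap): 71-56+0 = 15 bp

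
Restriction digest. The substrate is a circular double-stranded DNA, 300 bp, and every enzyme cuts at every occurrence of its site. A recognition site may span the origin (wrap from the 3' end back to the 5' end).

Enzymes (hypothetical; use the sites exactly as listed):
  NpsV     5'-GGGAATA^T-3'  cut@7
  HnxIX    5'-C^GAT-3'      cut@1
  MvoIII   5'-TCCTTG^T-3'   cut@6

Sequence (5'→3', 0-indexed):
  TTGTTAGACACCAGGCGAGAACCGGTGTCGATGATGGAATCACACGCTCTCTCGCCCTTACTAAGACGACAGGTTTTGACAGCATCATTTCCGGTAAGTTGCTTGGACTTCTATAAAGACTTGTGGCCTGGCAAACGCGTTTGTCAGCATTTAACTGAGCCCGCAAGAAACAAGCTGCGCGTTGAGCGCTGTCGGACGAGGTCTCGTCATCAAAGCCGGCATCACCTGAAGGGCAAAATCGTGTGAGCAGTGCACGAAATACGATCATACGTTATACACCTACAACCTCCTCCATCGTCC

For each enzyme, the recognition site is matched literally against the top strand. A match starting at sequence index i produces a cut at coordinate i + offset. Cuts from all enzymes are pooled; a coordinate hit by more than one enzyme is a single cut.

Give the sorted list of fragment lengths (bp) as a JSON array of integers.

Site scan:
  NpsV (GGGAATAT, off=7): no sites
  HnxIX CGAT/1: at [28, 261] ⇒ [29, 262]
  MvoIII TCCTTGT/6: at [297] ⇒ [3]

Pooled cuts: [3, 29, 262]

Fragments:
  3→29: 26 bp
  29→262: 233 bp
  262→3 (wrap): 300-262+3 = 41 bp

[26,41,233]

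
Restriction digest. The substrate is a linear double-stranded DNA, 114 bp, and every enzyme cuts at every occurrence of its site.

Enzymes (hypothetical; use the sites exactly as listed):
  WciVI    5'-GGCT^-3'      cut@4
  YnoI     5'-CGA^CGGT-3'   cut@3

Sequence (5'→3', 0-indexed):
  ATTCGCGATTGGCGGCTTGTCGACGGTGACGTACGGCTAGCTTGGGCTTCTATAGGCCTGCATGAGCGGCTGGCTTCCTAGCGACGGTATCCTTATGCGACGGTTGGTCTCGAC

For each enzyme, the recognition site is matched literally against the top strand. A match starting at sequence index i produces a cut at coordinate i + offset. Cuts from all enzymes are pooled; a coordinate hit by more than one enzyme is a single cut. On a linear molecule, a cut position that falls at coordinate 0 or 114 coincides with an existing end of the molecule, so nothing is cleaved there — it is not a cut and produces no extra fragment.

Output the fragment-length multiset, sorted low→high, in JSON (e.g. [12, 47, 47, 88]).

[4,6,9,10,14,15,16,17,23]

Site scan:
  WciVI (GGCT, off=4): starts [13, 34, 44, 67, 71] → cuts [17, 38, 48, 71, 75]
  YnoI (CGACGGT, off=3): starts [20, 81, 97] → cuts [23, 84, 100]

Pooled cuts: [17, 23, 38, 48, 71, 75, 84, 100]

Fragments:
  [0,17): 17 bp
  [17,23): 6 bp
  [23,38): 15 bp
  [38,48): 10 bp
  [48,71): 23 bp
  [71,75): 4 bp
  [75,84): 9 bp
  [84,100): 16 bp
  [100,114): 14 bp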